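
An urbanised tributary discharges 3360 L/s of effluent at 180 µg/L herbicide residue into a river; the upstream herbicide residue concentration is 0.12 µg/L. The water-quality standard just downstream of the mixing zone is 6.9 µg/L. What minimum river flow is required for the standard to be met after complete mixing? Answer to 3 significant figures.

85800 L/s

Set C_mix = 6.9: (Q·0.1200 + 3360·180.0) / (Q + 3360) = 6.9
→ Q = 3360·(180.0 − 6.9)/(6.9 − 0.1200) = 85780 L/s.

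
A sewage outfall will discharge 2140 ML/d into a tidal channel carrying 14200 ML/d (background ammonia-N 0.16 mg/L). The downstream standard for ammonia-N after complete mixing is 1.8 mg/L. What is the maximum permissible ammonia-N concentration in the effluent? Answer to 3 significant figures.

At the limit, (Qr·Cr + Qe·Cₑ)/(Qr + Qe) = 1.8:
Cₑ = (16340·1.8 − 14200·0.1600) / 2140 = 12.68 mg/L.

12.7 mg/L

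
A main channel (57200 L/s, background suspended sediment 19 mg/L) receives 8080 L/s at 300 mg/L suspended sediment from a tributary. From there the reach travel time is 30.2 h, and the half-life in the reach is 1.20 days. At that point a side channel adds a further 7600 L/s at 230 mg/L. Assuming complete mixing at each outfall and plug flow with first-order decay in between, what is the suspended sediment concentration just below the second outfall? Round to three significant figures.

After mixing, C = (57200·19.00 + 8080·300.0) / 65280 = 3511000/65280 = 53.78 mg/L; combined flow 65280 L/s.
Half-life 1.20 d → k = ln 2 / 1.20 = 0.5776 d⁻¹.
Applying C = C₀e^(−kt): 53.78 × 0.4834 = 26.00 mg/L.
Second outfall: C = (65280·26.00 + 7600·230.0)/72880 = 47.27 mg/L.

47.3 mg/L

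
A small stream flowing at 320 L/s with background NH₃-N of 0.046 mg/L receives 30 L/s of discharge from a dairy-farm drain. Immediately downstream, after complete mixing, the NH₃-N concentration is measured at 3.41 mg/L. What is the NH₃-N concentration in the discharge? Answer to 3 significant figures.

39.3 mg/L

Mass balance: 320.0·0.04600 + 30.00·Cₑ = 350.0·3.410
→ Cₑ = (350.0·3.410 − 320.0·0.04600) / 30.00 = 39.29 mg/L.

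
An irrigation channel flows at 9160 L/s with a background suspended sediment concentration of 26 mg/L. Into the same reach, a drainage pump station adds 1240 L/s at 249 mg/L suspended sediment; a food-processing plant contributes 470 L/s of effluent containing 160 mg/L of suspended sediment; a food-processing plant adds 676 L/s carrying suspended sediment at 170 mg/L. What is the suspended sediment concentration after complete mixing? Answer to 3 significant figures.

63.8 mg/L

Mass balance: C = (9160·26.00 + 1240·249.0 + 470.0·160.0 + 676.0·170.0) / 11550 = 737000/11550 = 63.84 mg/L.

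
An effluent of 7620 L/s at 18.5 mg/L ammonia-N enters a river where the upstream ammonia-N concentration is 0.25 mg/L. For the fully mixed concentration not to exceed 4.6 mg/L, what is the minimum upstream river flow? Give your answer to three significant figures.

24300 L/s

Set C_mix = 4.6: (Q·0.2500 + 7620·18.50) / (Q + 7620) = 4.6
→ Q = 7620·(18.50 − 4.6)/(4.6 − 0.2500) = 24350 L/s.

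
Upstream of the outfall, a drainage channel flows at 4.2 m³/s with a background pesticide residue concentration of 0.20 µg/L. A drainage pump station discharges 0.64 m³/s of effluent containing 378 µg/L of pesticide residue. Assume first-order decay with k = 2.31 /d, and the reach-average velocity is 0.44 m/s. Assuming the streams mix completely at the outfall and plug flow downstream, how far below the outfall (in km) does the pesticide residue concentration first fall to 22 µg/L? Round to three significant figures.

Mass balance: C = (4.200·0.2000 + 0.6400·378.0) / 4.840 = 242.8/4.840 = 50.16 µg/L.
Set 50.16·exp(−k·t) = 22 → t = ln(50.16/22)/k = 30820 s = 8.562 h.
Distance = v·t = 0.44·30820 = 13560 m = 13.56 km.

13.6 km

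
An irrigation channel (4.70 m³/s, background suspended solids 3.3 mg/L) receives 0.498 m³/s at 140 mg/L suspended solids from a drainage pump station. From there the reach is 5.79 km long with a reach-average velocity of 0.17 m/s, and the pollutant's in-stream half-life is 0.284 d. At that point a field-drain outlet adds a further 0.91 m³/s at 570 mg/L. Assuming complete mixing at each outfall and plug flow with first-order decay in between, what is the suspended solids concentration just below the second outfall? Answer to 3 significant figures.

90.3 mg/L

Mass balance: C = (4.700·3.300 + 0.4980·140.0) / 5.198 = 85.23/5.198 = 16.40 mg/L; combined flow 5.198 m³/s.
Travel time t = 5.79·1000 / 0.17 = 34060 s = 9.461 h.
Half-life 0.284 d → k = ln 2 / 0.284 = 2.441 d⁻¹.
After decay, C = 16.40 × e^(−kt) = 16.40 × 0.3821 = 6.265 mg/L.
Second outfall: C = (5.198·6.265 + 0.9100·570.0)/6.108 = 90.25 mg/L.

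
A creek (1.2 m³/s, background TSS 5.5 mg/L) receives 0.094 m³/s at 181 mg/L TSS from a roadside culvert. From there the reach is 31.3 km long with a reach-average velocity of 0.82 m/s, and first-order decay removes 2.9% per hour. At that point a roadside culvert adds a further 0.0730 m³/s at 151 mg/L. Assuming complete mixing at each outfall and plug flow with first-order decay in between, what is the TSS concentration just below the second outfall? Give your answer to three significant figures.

20.7 mg/L

Mass balance: C = (1.200·5.500 + 0.09400·181.0) / 1.294 = 23.61/1.294 = 18.25 mg/L; combined flow 1.294 m³/s.
Travel time t = 31.3·1000 / 0.82 = 38170 s = 10.60 h.
2.9%/h lost → k = −ln(1 − 0.029) = 0.02943 h⁻¹.
Applying C = C₀e^(−kt): 18.25 × 0.7320 = 13.36 mg/L.
Second outfall: C = (1.294·13.36 + 0.07300·151.0)/1.367 = 20.71 mg/L.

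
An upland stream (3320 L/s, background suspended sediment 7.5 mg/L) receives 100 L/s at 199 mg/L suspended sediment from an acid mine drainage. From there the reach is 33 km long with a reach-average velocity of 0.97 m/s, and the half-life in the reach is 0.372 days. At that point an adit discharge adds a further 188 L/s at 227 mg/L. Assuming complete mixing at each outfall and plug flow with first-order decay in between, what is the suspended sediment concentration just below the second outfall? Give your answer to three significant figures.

Mass balance: C = (3320·7.500 + 100.0·199.0) / 3420 = 44800/3420 = 13.10 mg/L; combined flow 3420 L/s.
Travel time t = 33·1000 / 0.97 = 34020 s = 9.450 h.
Half-life 0.372 d → k = ln 2 / 0.372 = 1.863 d⁻¹.
After decay, C = 13.10 × e^(−kt) = 13.10 × 0.4801 = 6.289 mg/L.
At the second outfall, C = (3420·6.289 + 188.0·227.0) / (3420 + 188.0) = 17.79 mg/L.

17.8 mg/L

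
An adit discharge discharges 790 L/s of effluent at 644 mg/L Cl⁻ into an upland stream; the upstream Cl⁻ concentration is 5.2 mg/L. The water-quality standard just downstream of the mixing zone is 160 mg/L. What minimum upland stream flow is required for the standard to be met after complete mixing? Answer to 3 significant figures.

Set C_mix = 160: (Q·5.200 + 790.0·644.0) / (Q + 790.0) = 160
→ Q = 790.0·(644.0 − 160)/(160 − 5.200) = 2470 L/s.

2470 L/s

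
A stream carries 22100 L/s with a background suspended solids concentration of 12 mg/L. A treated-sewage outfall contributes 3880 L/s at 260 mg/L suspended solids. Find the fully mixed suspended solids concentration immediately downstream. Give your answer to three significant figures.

49.0 mg/L

After mixing, C = (22100·12.00 + 3880·260.0) / 25980 = 1274000/25980 = 49.04 mg/L.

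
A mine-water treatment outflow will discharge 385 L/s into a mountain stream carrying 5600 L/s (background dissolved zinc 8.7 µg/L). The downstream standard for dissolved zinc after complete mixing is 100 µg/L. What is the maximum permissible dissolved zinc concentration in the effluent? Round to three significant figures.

At the limit, (Qr·Cr + Qe·Cₑ)/(Qr + Qe) = 100:
Cₑ = (5985·100 − 5600·8.700) / 385.0 = 1428 µg/L.

1430 µg/L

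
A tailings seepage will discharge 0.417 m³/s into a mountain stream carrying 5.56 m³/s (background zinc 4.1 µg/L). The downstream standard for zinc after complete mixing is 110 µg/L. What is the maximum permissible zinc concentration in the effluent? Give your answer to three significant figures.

At the limit, (Qr·Cr + Qe·Cₑ)/(Qr + Qe) = 110:
Cₑ = (5.977·110 − 5.560·4.100) / 0.4170 = 1522 µg/L.

1520 µg/L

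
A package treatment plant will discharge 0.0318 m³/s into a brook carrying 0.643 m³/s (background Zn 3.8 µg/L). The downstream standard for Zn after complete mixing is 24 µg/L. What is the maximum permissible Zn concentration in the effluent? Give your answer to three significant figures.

432 µg/L

At the limit, (Qr·Cr + Qe·Cₑ)/(Qr + Qe) = 24:
Cₑ = (0.6748·24 − 0.6430·3.800) / 0.03180 = 432.4 µg/L.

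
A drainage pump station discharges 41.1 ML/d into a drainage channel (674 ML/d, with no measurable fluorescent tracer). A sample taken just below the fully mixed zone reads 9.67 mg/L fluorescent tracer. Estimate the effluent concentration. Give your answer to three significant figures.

Mass balance: 674.0·0 + 41.10·Cₑ = 715.1·9.670
→ Cₑ = (715.1·9.670 − 674.0·0) / 41.10 = 168.2 mg/L.

168 mg/L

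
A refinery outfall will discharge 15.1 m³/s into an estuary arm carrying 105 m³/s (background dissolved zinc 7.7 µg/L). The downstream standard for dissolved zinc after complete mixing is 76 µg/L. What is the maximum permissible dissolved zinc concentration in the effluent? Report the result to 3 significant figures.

551 µg/L

At the limit, (Qr·Cr + Qe·Cₑ)/(Qr + Qe) = 76:
Cₑ = (120.1·76 − 105.0·7.700) / 15.10 = 550.9 µg/L.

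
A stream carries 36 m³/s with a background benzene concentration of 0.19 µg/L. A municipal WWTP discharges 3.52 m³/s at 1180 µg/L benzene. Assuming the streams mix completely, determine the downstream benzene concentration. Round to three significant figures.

Mixed concentration C = ΣQC/ΣQ = (36.00·0.1900 + 3.520·1180) / 39.52 = 4160/39.52 = 105.3 µg/L.

105 µg/L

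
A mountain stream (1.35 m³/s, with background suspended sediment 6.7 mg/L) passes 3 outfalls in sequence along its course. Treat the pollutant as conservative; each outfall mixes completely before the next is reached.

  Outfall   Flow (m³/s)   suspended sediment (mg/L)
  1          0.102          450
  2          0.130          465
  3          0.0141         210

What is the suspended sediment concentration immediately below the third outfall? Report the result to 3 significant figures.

74.2 mg/L

After outfall 1: Q = 1.350 + 0.1020 = 1.452 m³/s; C = (1.350·6.700 + 0.1020·450.0)/1.452 = 37.84 mg/L.
After outfall 2: Q = 1.452 + 0.1300 = 1.582 m³/s; C = (1.452·37.84 + 0.1300·465.0)/1.582 = 72.94 mg/L.
After outfall 3: Q = 1.582 + 0.01410 = 1.596 m³/s; C = (1.582·72.94 + 0.01410·210.0)/1.596 = 74.15 mg/L.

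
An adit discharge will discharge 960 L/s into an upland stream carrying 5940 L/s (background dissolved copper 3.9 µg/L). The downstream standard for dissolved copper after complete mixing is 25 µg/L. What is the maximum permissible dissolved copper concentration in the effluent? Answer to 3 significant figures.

156 µg/L

At the limit, (Qr·Cr + Qe·Cₑ)/(Qr + Qe) = 25:
Cₑ = (6900·25 − 5940·3.900) / 960.0 = 155.6 µg/L.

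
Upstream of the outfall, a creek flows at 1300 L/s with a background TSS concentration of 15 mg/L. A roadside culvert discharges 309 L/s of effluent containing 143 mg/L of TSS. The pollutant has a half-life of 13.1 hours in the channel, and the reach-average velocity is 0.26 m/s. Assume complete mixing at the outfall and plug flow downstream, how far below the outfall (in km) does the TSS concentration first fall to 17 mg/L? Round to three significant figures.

15.0 km

Mass balance: C = (1300·15.00 + 309.0·143.0) / 1609 = 63690/1609 = 39.58 mg/L.
Half-life 13.1 h → k = ln 2 / 13.1 = 0.05291 h⁻¹ = 1.270 d⁻¹.
Set 39.58·exp(−k·t) = 17 → t = ln(39.58/17)/k = 57500 s = 15.97 h.
Distance = v·t = 0.26·57500 = 14950 m = 14.95 km.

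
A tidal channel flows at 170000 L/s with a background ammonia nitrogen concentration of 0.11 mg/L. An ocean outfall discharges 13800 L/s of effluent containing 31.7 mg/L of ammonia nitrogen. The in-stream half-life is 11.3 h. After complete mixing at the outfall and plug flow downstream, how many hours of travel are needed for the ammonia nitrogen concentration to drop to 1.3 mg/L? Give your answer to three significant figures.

10.5 h

Conservation of mass: C = (170000·0.1100 + 13800·31.70) / 183800 = 456200/183800 = 2.482 mg/L.
Half-life 11.3 h → k = ln 2 / 11.3 = 0.06134 h⁻¹ = 1.472 d⁻¹.
2.482·exp(−k·t) = 1.3 → t = ln(2.482/1.3)/k = 37950 s = 10.54 h.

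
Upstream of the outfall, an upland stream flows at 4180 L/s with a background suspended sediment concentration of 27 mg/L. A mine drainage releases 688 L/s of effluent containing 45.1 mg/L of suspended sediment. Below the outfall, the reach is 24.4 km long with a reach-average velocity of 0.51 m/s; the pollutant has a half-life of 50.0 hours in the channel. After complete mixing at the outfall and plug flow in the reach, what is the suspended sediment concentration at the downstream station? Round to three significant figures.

24.6 mg/L

Conservation of mass: C = (4180·27.00 + 688.0·45.10) / 4868 = 143900/4868 = 29.56 mg/L.
Travel time t = 24.4·1000 / 0.51 = 47840 s = 13.29 h.
Half-life 50.0 h → k = ln 2 / 50.0 = 0.01386 h⁻¹ = 0.3327 d⁻¹.
Decay over the reach: 29.56·exp(−kt) = 29.56·0.8317 = 24.58 mg/L.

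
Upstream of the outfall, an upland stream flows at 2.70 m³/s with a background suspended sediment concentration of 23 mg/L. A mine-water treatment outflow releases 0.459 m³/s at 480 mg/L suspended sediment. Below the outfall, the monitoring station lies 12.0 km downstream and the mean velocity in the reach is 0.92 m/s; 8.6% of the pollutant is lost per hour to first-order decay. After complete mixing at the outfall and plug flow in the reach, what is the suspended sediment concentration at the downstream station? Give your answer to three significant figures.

Mass balance: C = (2.700·23.00 + 0.4590·480.0) / 3.159 = 282.4/3.159 = 89.40 mg/L.
Travel time t = 12.0·1000 / 0.92 = 13040 s = 3.623 h.
8.6%/h lost → k = −ln(1 − 0.086) = 0.08992 h⁻¹.
Applying C = C₀e^(−kt): 89.40 × 0.7219 = 64.54 mg/L.

64.5 mg/L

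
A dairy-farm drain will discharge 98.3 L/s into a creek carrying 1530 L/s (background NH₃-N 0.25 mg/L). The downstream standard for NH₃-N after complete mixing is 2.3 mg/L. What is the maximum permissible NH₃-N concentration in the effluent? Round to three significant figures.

34.2 mg/L

At the limit, (Qr·Cr + Qe·Cₑ)/(Qr + Qe) = 2.3:
Cₑ = (1628·2.3 − 1530·0.2500) / 98.30 = 34.21 mg/L.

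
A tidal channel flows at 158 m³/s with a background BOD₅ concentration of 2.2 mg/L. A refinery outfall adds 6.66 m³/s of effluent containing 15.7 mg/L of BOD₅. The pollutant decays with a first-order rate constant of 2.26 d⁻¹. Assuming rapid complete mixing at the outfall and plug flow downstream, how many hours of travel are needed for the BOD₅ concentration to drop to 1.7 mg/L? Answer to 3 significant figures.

5.09 h

Mixed concentration C = ΣQC/ΣQ = (158.0·2.200 + 6.660·15.70) / 164.7 = 452.2/164.7 = 2.746 mg/L.
2.746·exp(−k·t) = 1.7 → t = ln(2.746/1.7)/k = 18330 s = 5.092 h.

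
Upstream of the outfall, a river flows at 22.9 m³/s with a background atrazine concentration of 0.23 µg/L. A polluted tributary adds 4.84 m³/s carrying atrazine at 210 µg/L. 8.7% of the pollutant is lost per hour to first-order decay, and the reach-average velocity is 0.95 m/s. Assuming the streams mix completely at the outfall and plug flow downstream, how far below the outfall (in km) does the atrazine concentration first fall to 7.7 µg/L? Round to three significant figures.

58.8 km

Mixed concentration C = ΣQC/ΣQ = (22.90·0.2300 + 4.840·210.0) / 27.74 = 1022/27.74 = 36.83 µg/L.
8.7%/h lost → k = −ln(1 − 0.087) = 0.09102 h⁻¹.
Set 36.83·exp(−k·t) = 7.7 → t = ln(36.83/7.7)/k = 61900 s = 17.20 h.
Distance = v·t = 0.95·61900 = 58810 m = 58.81 km.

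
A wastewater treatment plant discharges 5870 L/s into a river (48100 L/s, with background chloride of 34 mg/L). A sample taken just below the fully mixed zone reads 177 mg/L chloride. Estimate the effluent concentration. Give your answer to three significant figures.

1350 mg/L

Mass balance: 48100·34.00 + 5870·Cₑ = 53970·177.0
→ Cₑ = (53970·177.0 − 48100·34.00) / 5870 = 1349 mg/L.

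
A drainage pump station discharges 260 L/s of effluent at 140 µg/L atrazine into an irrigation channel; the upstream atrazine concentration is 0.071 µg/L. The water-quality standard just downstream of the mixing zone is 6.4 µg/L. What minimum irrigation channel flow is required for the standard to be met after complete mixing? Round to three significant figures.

Set C_mix = 6.4: (Q·0.07100 + 260.0·140.0) / (Q + 260.0) = 6.4
→ Q = 260.0·(140.0 − 6.4)/(6.4 − 0.07100) = 5488 L/s.

5490 L/s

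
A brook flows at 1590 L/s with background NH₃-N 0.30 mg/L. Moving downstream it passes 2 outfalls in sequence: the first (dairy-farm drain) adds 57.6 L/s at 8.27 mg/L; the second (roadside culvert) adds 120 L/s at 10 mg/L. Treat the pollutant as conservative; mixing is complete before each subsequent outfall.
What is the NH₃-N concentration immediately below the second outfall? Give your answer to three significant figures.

1.22 mg/L

After outfall 1: Q = 1590 + 57.60 = 1648 L/s; C = (1590·0.3000 + 57.60·8.270)/1648 = 0.5786 mg/L.
After outfall 2: Q = 1648 + 120.0 = 1768 L/s; C = (1648·0.5786 + 120.0·10.00)/1768 = 1.218 mg/L.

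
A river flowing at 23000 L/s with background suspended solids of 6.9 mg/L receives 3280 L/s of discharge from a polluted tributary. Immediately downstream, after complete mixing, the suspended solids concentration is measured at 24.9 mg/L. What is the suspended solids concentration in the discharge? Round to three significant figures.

Mass balance: 23000·6.900 + 3280·Cₑ = 26280·24.90
→ Cₑ = (26280·24.90 − 23000·6.900) / 3280 = 151.1 mg/L.

151 mg/L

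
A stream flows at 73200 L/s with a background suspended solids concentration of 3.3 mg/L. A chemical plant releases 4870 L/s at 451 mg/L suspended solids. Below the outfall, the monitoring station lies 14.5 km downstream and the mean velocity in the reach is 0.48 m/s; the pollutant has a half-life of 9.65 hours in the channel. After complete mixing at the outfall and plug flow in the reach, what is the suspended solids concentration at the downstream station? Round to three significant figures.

17.1 mg/L

After mixing, C = (73200·3.300 + 4870·451.0) / 78070 = 2438000/78070 = 31.23 mg/L.
Travel time t = 14.5·1000 / 0.48 = 30210 s = 8.391 h.
Half-life 9.65 h → k = ln 2 / 9.65 = 0.07183 h⁻¹ = 1.724 d⁻¹.
After decay, C = 31.23 × e^(−kt) = 31.23 × 0.5473 = 17.09 mg/L.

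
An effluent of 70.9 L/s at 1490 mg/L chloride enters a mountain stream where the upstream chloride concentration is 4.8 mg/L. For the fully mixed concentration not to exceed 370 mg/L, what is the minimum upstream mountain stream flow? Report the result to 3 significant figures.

Set C_mix = 370: (Q·4.800 + 70.90·1490) / (Q + 70.90) = 370
→ Q = 70.90·(1490 − 370)/(370 − 4.800) = 217.4 L/s.

217 L/s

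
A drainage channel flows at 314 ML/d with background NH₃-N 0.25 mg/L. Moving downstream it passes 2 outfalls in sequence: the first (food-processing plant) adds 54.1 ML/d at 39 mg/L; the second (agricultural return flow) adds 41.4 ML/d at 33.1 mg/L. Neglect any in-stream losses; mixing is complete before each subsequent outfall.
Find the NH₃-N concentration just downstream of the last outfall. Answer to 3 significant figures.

8.69 mg/L

After outfall 1: Q = 314.0 + 54.10 = 368.1 ML/d; C = (314.0·0.2500 + 54.10·39.00)/368.1 = 5.945 mg/L.
After outfall 2: Q = 368.1 + 41.40 = 409.5 ML/d; C = (368.1·5.945 + 41.40·33.10)/409.5 = 8.690 mg/L.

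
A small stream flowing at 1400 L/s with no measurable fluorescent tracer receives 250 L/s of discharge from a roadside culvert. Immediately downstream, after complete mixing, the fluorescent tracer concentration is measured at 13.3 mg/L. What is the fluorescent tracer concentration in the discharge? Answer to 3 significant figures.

Mass balance: 1400·0 + 250.0·Cₑ = 1650·13.30
→ Cₑ = (1650·13.30 − 1400·0) / 250.0 = 87.78 mg/L.

87.8 mg/L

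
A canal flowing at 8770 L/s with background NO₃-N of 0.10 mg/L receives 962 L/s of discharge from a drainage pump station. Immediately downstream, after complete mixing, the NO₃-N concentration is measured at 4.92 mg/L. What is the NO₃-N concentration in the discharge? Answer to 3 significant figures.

Mass balance: 8770·0.1000 + 962.0·Cₑ = 9732·4.920
→ Cₑ = (9732·4.920 − 8770·0.1000) / 962.0 = 48.86 mg/L.

48.9 mg/L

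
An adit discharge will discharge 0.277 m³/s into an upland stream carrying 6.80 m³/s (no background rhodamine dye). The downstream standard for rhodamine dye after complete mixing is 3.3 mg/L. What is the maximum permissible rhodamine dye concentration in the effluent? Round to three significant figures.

84.3 mg/L

At the limit, (Qr·Cr + Qe·Cₑ)/(Qr + Qe) = 3.3:
Cₑ = (7.077·3.3 − 6.800·0) / 0.2770 = 84.31 mg/L.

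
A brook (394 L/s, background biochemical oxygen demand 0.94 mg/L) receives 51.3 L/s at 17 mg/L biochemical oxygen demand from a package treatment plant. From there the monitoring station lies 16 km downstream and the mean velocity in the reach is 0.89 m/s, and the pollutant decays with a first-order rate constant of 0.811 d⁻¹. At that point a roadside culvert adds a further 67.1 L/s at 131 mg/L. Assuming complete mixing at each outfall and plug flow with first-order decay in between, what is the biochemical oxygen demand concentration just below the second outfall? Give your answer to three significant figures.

19.2 mg/L

After mixing, C = (394.0·0.9400 + 51.30·17.00) / 445.3 = 1242/445.3 = 2.790 mg/L; combined flow 445.3 L/s.
Travel time t = 16·1000 / 0.89 = 17980 s = 4.994 h.
Applying C = C₀e^(−kt): 2.790 × 0.8447 = 2.357 mg/L.
Second outfall: C = (445.3·2.357 + 67.10·131.0)/512.4 = 19.20 mg/L.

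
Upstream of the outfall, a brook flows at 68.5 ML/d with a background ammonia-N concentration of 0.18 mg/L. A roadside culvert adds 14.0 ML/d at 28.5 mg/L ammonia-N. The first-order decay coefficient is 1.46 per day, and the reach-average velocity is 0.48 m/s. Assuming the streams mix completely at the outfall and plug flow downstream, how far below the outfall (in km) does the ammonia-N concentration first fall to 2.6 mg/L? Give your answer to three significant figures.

Mixed concentration C = ΣQC/ΣQ = (68.50·0.1800 + 14.00·28.50) / 82.50 = 411.3/82.50 = 4.986 mg/L.
Set 4.986·exp(−k·t) = 2.6 → t = ln(4.986/2.6)/k = 38530 s = 10.70 h.
Distance = v·t = 0.48·38530 = 18490 m = 18.49 km.

18.5 km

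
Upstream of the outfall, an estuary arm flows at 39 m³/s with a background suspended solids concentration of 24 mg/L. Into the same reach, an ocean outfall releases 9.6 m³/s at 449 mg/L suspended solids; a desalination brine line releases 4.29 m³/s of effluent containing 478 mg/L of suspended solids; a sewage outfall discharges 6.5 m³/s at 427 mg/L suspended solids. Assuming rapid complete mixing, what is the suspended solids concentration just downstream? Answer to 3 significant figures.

Conservation of mass: C = (39.00·24.00 + 9.600·449.0 + 4.290·478.0 + 6.500·427.0) / 59.39 = 10070/59.39 = 169.6 mg/L.

170 mg/L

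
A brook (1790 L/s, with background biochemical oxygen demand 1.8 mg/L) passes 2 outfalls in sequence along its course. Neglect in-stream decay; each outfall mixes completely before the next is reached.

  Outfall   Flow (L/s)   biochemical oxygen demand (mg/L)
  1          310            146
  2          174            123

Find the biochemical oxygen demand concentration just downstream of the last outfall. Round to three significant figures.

30.7 mg/L

Outfall 1: combined Q = 2100 L/s; C = (1790·1.800 + 310.0·146.0)/2100 = 23.09 mg/L.
Outfall 2: combined Q = 2274 L/s; C = (2100·23.09 + 174.0·123.0)/2274 = 30.73 mg/L.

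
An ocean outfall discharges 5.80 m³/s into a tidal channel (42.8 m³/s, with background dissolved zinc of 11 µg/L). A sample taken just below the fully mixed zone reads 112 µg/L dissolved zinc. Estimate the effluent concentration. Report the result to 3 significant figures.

857 µg/L

Mass balance: 42.80·11.00 + 5.800·Cₑ = 48.60·112.0
→ Cₑ = (48.60·112.0 − 42.80·11.00) / 5.800 = 857.3 µg/L.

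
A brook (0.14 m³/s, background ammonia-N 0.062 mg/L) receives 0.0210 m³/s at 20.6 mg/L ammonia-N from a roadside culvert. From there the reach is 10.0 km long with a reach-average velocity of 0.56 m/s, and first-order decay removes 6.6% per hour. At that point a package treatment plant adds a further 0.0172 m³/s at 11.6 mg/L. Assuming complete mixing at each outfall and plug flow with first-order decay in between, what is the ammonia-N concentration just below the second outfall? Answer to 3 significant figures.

Conservation of mass: C = (0.1400·0.06200 + 0.02100·20.60) / 0.1610 = 0.4413/0.1610 = 2.741 mg/L; combined flow 0.1610 m³/s.
Travel time t = 10.0·1000 / 0.56 = 17860 s = 4.960 h.
6.6%/h lost → k = −ln(1 − 0.066) = 0.06828 h⁻¹.
First-order decay: C = 2.741·exp(−k·t) = 2.741·0.7127 = 1.953 mg/L.
At the second outfall, C = (0.1610·1.953 + 0.01720·11.60) / (0.1610 + 0.01720) = 2.885 mg/L.

2.88 mg/L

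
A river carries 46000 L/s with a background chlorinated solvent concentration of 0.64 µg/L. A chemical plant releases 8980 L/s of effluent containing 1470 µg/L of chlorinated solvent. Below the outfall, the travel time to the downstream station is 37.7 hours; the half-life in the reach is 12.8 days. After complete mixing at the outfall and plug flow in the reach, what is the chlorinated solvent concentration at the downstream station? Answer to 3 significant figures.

After mixing, C = (46000·0.6400 + 8980·1470) / 54980 = 13230000/54980 = 240.6 µg/L.
Half-life 12.8 d → k = ln 2 / 12.8 = 0.05415 d⁻¹.
After decay, C = 240.6 × e^(−kt) = 240.6 × 0.9185 = 221.0 µg/L.

221 µg/L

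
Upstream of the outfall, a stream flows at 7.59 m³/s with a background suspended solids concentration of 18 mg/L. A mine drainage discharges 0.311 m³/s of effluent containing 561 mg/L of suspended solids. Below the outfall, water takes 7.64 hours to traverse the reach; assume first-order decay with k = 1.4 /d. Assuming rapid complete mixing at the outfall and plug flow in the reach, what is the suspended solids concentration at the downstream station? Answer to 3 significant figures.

25.2 mg/L

Mixed concentration C = ΣQC/ΣQ = (7.590·18.00 + 0.3110·561.0) / 7.901 = 311.1/7.901 = 39.37 mg/L.
Decay over the reach: 39.37·exp(−kt) = 39.37·0.6404 = 25.21 mg/L.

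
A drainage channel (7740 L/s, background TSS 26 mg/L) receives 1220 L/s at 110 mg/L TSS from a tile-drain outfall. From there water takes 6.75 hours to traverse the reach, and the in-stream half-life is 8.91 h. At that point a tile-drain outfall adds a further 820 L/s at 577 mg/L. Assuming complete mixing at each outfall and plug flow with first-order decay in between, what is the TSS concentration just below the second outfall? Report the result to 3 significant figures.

Conservation of mass: C = (7740·26.00 + 1220·110.0) / 8960 = 335400/8960 = 37.44 mg/L; combined flow 8960 L/s.
Half-life 8.91 h → k = ln 2 / 8.91 = 0.07779 h⁻¹ = 1.867 d⁻¹.
First-order decay: C = 37.44·exp(−k·t) = 37.44·0.5915 = 22.14 mg/L.
Second outfall: C = (8960·22.14 + 820.0·577.0)/9780 = 68.67 mg/L.

68.7 mg/L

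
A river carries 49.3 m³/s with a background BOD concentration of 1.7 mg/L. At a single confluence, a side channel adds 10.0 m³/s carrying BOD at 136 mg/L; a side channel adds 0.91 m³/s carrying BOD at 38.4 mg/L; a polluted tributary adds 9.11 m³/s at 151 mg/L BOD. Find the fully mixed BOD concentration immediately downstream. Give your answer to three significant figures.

Mixed concentration C = ΣQC/ΣQ = (49.30·1.700 + 10.00·136.0 + 0.9100·38.40 + 9.110·151.0) / 69.32 = 2854/69.32 = 41.18 mg/L.

41.2 mg/L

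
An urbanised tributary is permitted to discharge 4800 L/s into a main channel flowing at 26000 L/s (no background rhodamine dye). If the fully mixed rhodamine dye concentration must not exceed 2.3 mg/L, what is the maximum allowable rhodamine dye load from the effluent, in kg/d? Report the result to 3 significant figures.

Mass balance at the limit: 26000·0 + 4800·Cₑ = 30800·2.3 → Cₑ = 14.76 mg/L.
4800 L/s = 4.800 m³/s. Load = 4.800 m³/s × 14.76 g/m³ × 86 400 s/d = 6121 kg/d.

6120 kg/d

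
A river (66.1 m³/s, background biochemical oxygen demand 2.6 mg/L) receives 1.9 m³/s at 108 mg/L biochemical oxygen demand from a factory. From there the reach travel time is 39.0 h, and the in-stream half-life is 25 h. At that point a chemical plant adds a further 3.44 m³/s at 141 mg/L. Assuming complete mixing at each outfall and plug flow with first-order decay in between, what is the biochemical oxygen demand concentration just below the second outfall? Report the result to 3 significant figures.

8.58 mg/L

Flow-weighted average: C = (66.10·2.600 + 1.900·108.0) / 68.00 = 377.1/68.00 = 5.545 mg/L; combined flow 68.00 m³/s.
Half-life 25 h → k = ln 2 / 25 = 0.02773 h⁻¹ = 0.6654 d⁻¹.
After decay, C = 5.545 × e^(−kt) = 5.545 × 0.3392 = 1.881 mg/L.
At the second outfall, C = (68.00·1.881 + 3.440·141.0) / (68.00 + 3.440) = 8.580 mg/L.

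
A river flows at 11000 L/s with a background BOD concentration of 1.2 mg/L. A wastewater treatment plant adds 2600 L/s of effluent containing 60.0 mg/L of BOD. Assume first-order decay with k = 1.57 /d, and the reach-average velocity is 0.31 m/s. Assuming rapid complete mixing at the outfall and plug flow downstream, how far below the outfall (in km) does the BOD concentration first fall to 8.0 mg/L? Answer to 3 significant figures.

7.53 km

Conservation of mass: C = (11000·1.200 + 2600·60.00) / 13600 = 169200/13600 = 12.44 mg/L.
Set 12.44·exp(−k·t) = 8.0 → t = ln(12.44/8.0)/k = 24300 s = 6.750 h.
Distance = v·t = 0.31·24300 = 7533 m = 7.533 km.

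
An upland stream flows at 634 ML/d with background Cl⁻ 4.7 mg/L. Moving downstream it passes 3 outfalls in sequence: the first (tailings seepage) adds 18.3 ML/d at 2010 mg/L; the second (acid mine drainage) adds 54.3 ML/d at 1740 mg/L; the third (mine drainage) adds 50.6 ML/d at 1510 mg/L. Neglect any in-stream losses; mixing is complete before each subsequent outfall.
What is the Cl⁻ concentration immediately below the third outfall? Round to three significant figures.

278 mg/L

After outfall 1: Q = 634.0 + 18.30 = 652.3 ML/d; C = (634.0·4.700 + 18.30·2010)/652.3 = 60.96 mg/L.
After outfall 2: Q = 652.3 + 54.30 = 706.6 ML/d; C = (652.3·60.96 + 54.30·1740)/706.6 = 190.0 mg/L.
After outfall 3: Q = 706.6 + 50.60 = 757.2 ML/d; C = (706.6·190.0 + 50.60·1510)/757.2 = 278.2 mg/L.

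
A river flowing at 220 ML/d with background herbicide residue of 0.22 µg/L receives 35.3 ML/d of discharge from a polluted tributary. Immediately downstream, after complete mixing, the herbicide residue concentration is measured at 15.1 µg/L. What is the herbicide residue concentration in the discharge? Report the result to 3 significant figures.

108 µg/L

Mass balance: 220.0·0.2200 + 35.30·Cₑ = 255.3·15.10
→ Cₑ = (255.3·15.10 − 220.0·0.2200) / 35.30 = 107.8 µg/L.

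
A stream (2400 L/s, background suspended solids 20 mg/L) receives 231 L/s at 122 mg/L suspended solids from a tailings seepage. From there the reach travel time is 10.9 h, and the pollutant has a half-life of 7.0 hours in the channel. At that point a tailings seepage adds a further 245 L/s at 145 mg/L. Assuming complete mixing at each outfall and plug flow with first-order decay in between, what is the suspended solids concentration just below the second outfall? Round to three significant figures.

21.4 mg/L

Flow-weighted average: C = (2400·20.00 + 231.0·122.0) / 2631 = 76180/2631 = 28.96 mg/L; combined flow 2631 L/s.
Half-life 7.0 h → k = ln 2 / 7.0 = 0.09902 h⁻¹ = 2.377 d⁻¹.
After decay, C = 28.96 × e^(−kt) = 28.96 × 0.3398 = 9.840 mg/L.
Second outfall: C = (2631·9.840 + 245.0·145.0)/2876 = 21.35 mg/L.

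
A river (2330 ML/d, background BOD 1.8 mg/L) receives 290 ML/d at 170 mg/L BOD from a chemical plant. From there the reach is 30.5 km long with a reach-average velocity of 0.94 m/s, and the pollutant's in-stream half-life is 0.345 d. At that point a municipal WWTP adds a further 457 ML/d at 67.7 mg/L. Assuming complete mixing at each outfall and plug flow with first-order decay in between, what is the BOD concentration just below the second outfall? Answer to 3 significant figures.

Conservation of mass: C = (2330·1.800 + 290.0·170.0) / 2620 = 53490/2620 = 20.42 mg/L; combined flow 2620 ML/d.
Travel time t = 30.5·1000 / 0.94 = 32450 s = 9.013 h.
Half-life 0.345 d → k = ln 2 / 0.345 = 2.009 d⁻¹.
Decay over the reach: 20.42·exp(−kt) = 20.42·0.4702 = 9.601 mg/L.
At the second outfall, C = (2620·9.601 + 457.0·67.70) / (2620 + 457.0) = 18.23 mg/L.

18.2 mg/L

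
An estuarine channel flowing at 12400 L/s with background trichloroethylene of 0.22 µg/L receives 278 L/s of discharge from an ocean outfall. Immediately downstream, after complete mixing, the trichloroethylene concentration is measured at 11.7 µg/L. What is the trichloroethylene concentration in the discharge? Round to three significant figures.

524 µg/L

Mass balance: 12400·0.2200 + 278.0·Cₑ = 12680·11.70
→ Cₑ = (12680·11.70 − 12400·0.2200) / 278.0 = 523.8 µg/L.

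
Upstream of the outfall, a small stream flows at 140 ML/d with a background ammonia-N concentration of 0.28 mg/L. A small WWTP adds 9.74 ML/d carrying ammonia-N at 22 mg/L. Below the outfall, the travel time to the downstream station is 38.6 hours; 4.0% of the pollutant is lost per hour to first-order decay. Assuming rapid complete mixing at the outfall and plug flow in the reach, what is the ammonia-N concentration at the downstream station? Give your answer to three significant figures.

Conservation of mass: C = (140.0·0.2800 + 9.740·22.00) / 149.7 = 253.5/149.7 = 1.693 mg/L.
4.0%/h lost → k = −ln(1 − 0.04) = 0.04082 h⁻¹.
After decay, C = 1.693 × e^(−kt) = 1.693 × 0.2069 = 0.3502 mg/L.

0.350 mg/L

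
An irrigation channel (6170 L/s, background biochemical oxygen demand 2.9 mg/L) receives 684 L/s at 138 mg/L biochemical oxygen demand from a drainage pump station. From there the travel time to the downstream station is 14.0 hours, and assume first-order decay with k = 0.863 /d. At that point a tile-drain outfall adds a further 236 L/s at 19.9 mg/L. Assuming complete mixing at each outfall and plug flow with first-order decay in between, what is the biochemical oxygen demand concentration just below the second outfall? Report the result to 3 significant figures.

10.2 mg/L

After mixing, C = (6170·2.900 + 684.0·138.0) / 6854 = 112300/6854 = 16.38 mg/L; combined flow 6854 L/s.
Applying C = C₀e^(−kt): 16.38 × 0.6045 = 9.903 mg/L.
At the second outfall, C = (6854·9.903 + 236.0·19.90) / (6854 + 236.0) = 10.24 mg/L.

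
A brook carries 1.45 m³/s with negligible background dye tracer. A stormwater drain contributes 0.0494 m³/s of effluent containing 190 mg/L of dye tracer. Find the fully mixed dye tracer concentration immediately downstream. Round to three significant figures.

Mass balance: C = (1.450·0 + 0.04940·190.0) / 1.499 = 9.386/1.499 = 6.260 mg/L.

6.26 mg/L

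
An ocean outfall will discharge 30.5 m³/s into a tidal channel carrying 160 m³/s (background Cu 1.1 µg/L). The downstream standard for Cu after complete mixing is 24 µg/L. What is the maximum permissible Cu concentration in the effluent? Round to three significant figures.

144 µg/L

At the limit, (Qr·Cr + Qe·Cₑ)/(Qr + Qe) = 24:
Cₑ = (190.5·24 − 160.0·1.100) / 30.50 = 144.1 µg/L.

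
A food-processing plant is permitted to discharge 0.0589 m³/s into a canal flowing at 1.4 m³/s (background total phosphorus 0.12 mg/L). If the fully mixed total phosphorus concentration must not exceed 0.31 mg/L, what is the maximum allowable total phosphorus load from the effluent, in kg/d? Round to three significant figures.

Mass balance at the limit: 1.400·0.1200 + 0.05890·Cₑ = 1.459·0.31 → Cₑ = 4.826 mg/L.
Load = 0.05890 m³/s × 4.826 g/m³ × 86 400 s/d = 24.56 kg/d.

24.6 kg/d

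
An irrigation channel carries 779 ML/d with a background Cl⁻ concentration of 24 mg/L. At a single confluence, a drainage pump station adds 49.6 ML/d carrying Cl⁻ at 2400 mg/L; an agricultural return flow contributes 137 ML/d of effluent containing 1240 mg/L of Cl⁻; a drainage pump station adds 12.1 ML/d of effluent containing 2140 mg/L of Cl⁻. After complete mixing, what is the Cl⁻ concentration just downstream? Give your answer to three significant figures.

341 mg/L

Mixed concentration C = ΣQC/ΣQ = (779.0·24.00 + 49.60·2400 + 137.0·1240 + 12.10·2140) / 977.7 = 333500/977.7 = 341.1 mg/L.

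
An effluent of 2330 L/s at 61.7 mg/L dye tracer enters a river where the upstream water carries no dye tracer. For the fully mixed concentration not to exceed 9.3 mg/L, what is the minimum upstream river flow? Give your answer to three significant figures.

13100 L/s

Set C_mix = 9.3: (Q·0 + 2330·61.70) / (Q + 2330) = 9.3
→ Q = 2330·(61.70 − 9.3)/(9.3 − 0) = 13130 L/s.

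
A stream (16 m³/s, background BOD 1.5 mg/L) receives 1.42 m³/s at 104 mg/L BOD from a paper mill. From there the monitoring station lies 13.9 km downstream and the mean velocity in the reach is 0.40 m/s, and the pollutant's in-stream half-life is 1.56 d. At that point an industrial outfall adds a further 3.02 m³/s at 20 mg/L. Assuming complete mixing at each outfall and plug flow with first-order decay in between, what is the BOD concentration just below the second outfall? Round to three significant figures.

9.98 mg/L

Mixed concentration C = ΣQC/ΣQ = (16.00·1.500 + 1.420·104.0) / 17.42 = 171.7/17.42 = 9.855 mg/L; combined flow 17.42 m³/s.
Travel time t = 13.9·1000 / 0.40 = 34750 s = 9.653 h.
Half-life 1.56 d → k = ln 2 / 1.56 = 0.4443 d⁻¹.
Applying C = C₀e^(−kt): 9.855 × 0.8364 = 8.243 mg/L.
At the second outfall, C = (17.42·8.243 + 3.020·20.00) / (17.42 + 3.020) = 9.980 mg/L.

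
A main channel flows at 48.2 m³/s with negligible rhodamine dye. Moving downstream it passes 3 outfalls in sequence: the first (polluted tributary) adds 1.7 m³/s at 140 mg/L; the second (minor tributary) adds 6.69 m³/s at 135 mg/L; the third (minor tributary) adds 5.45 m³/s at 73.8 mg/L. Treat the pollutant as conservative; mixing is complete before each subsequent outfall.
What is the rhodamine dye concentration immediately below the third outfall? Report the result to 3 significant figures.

24.9 mg/L

Below outfall 1: Q → 49.90 m³/s, C = (48.20·0 + 1.700·140.0)/49.90 = 4.770 mg/L.
Below outfall 2: Q → 56.59 m³/s, C = (49.90·4.770 + 6.690·135.0)/56.59 = 20.17 mg/L.
Below outfall 3: Q → 62.04 m³/s, C = (56.59·20.17 + 5.450·73.80)/62.04 = 24.88 mg/L.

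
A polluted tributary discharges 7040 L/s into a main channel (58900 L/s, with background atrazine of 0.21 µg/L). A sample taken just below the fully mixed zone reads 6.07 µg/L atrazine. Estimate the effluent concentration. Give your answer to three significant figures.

Mass balance: 58900·0.2100 + 7040·Cₑ = 65940·6.070
→ Cₑ = (65940·6.070 − 58900·0.2100) / 7040 = 55.10 µg/L.

55.1 µg/L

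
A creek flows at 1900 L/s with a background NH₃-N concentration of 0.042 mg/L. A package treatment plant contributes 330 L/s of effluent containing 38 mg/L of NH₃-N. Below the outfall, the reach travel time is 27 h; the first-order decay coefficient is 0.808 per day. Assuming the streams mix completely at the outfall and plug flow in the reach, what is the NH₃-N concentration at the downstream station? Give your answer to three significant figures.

2.28 mg/L

Conservation of mass: C = (1900·0.04200 + 330.0·38.00) / 2230 = 12620/2230 = 5.659 mg/L.
First-order decay: C = 5.659·exp(−k·t) = 5.659·0.4029 = 2.280 mg/L.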